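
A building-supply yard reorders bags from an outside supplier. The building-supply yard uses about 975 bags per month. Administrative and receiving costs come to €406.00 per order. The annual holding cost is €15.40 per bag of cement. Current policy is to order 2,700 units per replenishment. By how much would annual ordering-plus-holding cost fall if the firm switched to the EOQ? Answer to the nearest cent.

Annual demand D = 975 × 12 = 11,700.
EOQ = √(2DS/H) = √(2 × 11,700 × 406 / 15.4) ≈ 785.44.
Cost at Q* = (D/Q*)S + (Q*/2)H = √(2DSH) ≈ €12,095.71.
Cost at Q = 2,700: (11,700/2,700)×406 + (2,700/2)×15.4 = €1,759.33 + €20,790.00 = €22,549.33.
Excess = €22,549.33 − €12,095.71 = €10,453.63.

Extra cost ≈ €10,453.63 per year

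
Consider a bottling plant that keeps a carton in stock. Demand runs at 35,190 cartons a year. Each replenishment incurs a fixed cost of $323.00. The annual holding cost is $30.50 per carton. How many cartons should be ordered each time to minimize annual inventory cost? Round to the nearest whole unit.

Q* ≈ 863 cartons

EOQ = √(2DS / H) = √(2 × 35,190 × 323 / 30.5).
= √(22,732,740 / 30.5) = √745,335.7377 ≈ 863.328.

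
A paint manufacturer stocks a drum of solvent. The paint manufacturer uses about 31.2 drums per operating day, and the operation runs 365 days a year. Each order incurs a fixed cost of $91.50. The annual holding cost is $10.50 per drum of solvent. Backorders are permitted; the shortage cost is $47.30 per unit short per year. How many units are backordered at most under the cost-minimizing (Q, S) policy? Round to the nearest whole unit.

Annual demand D = 31.2 × 365 = 11,388.
With planned backorders, Q* = √(2DS/H) · √((H+B)/B).
√(2DS/H) = √(2 × 11,388 × 91.5 / 10.5) = 445.507.
√((H+B)/B) = √((10.5+47.3)/47.3) = 1.1054.
Q* ≈ 492.479.
S* = Q* · H/(H+B) = 492.479 × 10.5/57.8 ≈ 89.464.

S* ≈ 89 drums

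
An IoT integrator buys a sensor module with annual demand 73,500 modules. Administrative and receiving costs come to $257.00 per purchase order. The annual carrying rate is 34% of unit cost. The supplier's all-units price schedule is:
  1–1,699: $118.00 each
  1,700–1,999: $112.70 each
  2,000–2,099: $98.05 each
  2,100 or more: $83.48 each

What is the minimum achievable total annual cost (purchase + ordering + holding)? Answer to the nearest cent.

TC* ≈ $6,174,577.36

Holding cost per unit per year at price C is H = 0.34·C.
Candidates are each tier's EOQ (if it falls in that tier) and each price-break quantity.
EOQ at $118.00 = 970.4 (feasible in tier 1): TC = 73,500×$118.00 + (73,500/970.4)×257 + (970.4/2)×0.34×$118.00 = $8,711,931.91.
EOQ at $112.70 = 992.9 < 1700, so use break Q=1700: TC = 73,500×$112.70 + (73,500/1700.0)×257 + (1700.0/2)×0.34×$112.70 = $8,327,131.77.
EOQ at $98.05 = 1064.5 < 2000, so use break Q=2000: TC = 73,500×$98.05 + (73,500/2000.0)×257 + (2000.0/2)×0.34×$98.05 = $7,249,456.75.
EOQ at $83.48 = 1153.7 < 2100, so use break Q=2100: TC = 73,500×$83.48 + (73,500/2100.0)×257 + (2100.0/2)×0.34×$83.48 = $6,174,577.36.
Lowest total cost among the candidates is at Q = 2100.0.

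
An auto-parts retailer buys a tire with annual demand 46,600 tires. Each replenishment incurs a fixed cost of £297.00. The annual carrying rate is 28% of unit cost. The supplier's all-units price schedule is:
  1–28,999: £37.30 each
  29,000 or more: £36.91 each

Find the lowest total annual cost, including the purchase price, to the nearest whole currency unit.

Holding cost per unit per year at price C is H = 0.28·C.
Evaluate total cost at each tier's feasible EOQ or, if the EOQ is below the tier, at the tier's minimum quantity.
EOQ at £37.30 = 1628.0 (feasible in tier 1): TC = 46,600×£37.30 + (46,600/1628.0)×297 + (1628.0/2)×0.28×£37.30 = £1,755,182.77.
EOQ at £36.91 = 1636.6 < 29000, so use break Q=29000: TC = 46,600×£36.91 + (46,600/29000.0)×297 + (29000.0/2)×0.28×£36.91 = £1,870,337.85.
Lowest total cost among the candidates is at Q = 1628.0.

TC* ≈ £1,755,183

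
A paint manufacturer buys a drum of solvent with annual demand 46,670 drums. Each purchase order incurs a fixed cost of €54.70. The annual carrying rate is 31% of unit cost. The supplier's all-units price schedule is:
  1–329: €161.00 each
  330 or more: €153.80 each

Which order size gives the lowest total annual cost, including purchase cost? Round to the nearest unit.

Holding cost per unit per year at price C is H = 0.31·C.
Candidates are each tier's EOQ (if it falls in that tier) and each price-break quantity.
EOQ at €161.00 = 319.8 (feasible in tier 1): TC = 46,670×€161.00 + (46,670/319.8)×54.7 + (319.8/2)×0.31×€161.00 = €7,529,833.25.
EOQ at €153.80 = 327.2 < 330, so use break Q=330: TC = 46,670×€153.80 + (46,670/330.0)×54.7 + (330.0/2)×0.31×€153.80 = €7,193,448.78.
Lowest total cost is €7,193,448.78 at Q = 330.0.

Q* ≈ 330 drums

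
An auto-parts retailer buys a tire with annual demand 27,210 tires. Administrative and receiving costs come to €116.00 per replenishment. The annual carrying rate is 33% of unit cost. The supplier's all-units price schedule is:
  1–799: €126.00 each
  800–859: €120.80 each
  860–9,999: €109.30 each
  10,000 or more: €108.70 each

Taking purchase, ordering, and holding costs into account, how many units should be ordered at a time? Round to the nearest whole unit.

Holding cost per unit per year at price C is H = 0.33·C.
Candidates are each tier's EOQ (if it falls in that tier) and each price-break quantity.
EOQ at €126.00 = 389.6 (feasible in tier 1): TC = 27,210×€126.00 + (27,210/389.6)×116 + (389.6/2)×0.33×€126.00 = €3,444,661.32.
EOQ at €120.80 = 397.9 < 800, so use break Q=800: TC = 27,210×€120.80 + (27,210/800.0)×116 + (800.0/2)×0.33×€120.80 = €3,306,859.05.
EOQ at €109.30 = 418.4 < 860, so use break Q=860: TC = 27,210×€109.30 + (27,210/860.0)×116 + (860.0/2)×0.33×€109.30 = €2,993,232.86.
EOQ at €108.70 = 419.5 < 10000, so use break Q=10000: TC = 27,210×€108.70 + (27,210/10000.0)×116 + (10000.0/2)×0.33×€108.70 = €3,137,397.64.
Lowest total cost is €2,993,232.86 at Q = 860.0.

Q* ≈ 860 tires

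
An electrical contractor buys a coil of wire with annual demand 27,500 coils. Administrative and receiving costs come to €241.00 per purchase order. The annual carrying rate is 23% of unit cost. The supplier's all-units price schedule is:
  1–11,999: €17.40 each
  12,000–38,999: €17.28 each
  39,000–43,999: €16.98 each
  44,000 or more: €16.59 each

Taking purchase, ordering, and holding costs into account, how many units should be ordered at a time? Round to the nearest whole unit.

Q* ≈ 1,820 coils

Holding cost per unit per year at price C is H = 0.23·C.
Candidates are each tier's EOQ (if it falls in that tier) and each price-break quantity.
EOQ at €17.40 = 1819.9 (feasible in tier 1): TC = 27,500×€17.40 + (27,500/1819.9)×241 + (1819.9/2)×0.23×€17.40 = €485,783.30.
EOQ at €17.28 = 1826.2 < 12000, so use break Q=12000: TC = 27,500×€17.28 + (27,500/12000.0)×241 + (12000.0/2)×0.23×€17.28 = €499,598.69.
EOQ at €16.98 = 1842.3 < 39000, so use break Q=39000: TC = 27,500×€16.98 + (27,500/39000.0)×241 + (39000.0/2)×0.23×€16.98 = €543,275.24.
EOQ at €16.59 = 1863.8 < 44000, so use break Q=44000: TC = 27,500×€16.59 + (27,500/44000.0)×241 + (44000.0/2)×0.23×€16.59 = €540,321.03.
Lowest total cost is €485,783.30 at Q = 1819.9.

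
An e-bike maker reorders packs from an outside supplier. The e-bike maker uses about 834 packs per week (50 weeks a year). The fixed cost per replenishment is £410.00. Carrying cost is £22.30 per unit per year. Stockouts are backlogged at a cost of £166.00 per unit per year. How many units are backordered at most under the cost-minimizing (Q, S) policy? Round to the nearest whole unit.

Annual demand D = 834 × 50 = 41,700.
With planned backorders, Q* = √(2DS/H) · √((H+B)/B).
√(2DS/H) = √(2 × 41,700 × 410 / 22.3) = 1238.290.
√((H+B)/B) = √((22.3+166)/166) = 1.0651.
Q* ≈ 1318.845.
S* = Q* · H/(H+B) = 1318.845 × 22.3/188.3 ≈ 156.188.

S* ≈ 156 packs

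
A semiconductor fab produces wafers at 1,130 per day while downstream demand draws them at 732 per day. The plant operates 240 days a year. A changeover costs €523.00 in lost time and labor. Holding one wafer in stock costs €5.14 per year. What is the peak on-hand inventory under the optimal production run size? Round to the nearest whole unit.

I_max ≈ 3,549 wafers

Annual demand D = 732 × 240 = 175,680.
Production build-up factor (1 − d/p) = 1 − 732/1,130 = 0.3522.
Q* = √(2DS / (H(1 − d/p))) = √(2 × 175,680 × 523 / (5.14 × 0.3522)).
= √(183,761,280 / 1.8104) ≈ 10074.955.
Maximum inventory = Q*(1 − d/p) = 10074.955 × 0.3522 ≈ 3548.524.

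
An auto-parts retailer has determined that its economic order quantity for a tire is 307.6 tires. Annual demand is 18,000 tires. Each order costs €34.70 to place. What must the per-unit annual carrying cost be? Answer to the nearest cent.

The basic EOQ model gives Q* = √(2DS/H); rearrange for the unknown.
From Q* = √(2DS/H): H = 2DS / Q*² = 2 × 18,000 × 34.7 / 307.6² = 13.2026.

H ≈ €13.20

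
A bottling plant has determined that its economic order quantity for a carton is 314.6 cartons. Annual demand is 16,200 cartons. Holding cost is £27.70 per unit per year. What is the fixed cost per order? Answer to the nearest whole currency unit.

Invert the EOQ relation Q*² = 2DS/H.
From Q* = √(2DS/H): S = Q*²H / (2D) = 314.6² × 27.7 / (2 × 16,200) = 84.6159.

S ≈ £85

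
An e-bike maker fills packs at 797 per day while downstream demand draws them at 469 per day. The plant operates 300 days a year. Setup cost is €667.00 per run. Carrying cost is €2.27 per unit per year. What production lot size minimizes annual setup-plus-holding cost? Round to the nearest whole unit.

Annual demand D = 469 × 300 = 140,700.
Production build-up factor (1 − d/p) = 1 − 469/797 = 0.4115.
Q* = √(2DS / (H(1 − d/p))) = √(2 × 140,700 × 667 / (2.27 × 0.4115)).
= √(187,693,800 / 0.9342) ≈ 14174.387.

Q* ≈ 14,174 packs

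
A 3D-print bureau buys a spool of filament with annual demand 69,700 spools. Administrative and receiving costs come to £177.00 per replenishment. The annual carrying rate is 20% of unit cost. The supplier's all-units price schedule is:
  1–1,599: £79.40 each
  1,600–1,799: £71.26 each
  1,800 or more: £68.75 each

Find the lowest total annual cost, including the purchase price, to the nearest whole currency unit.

Holding cost per unit per year at price C is H = 0.20·C.
Evaluate total cost at each tier's feasible EOQ or, if the EOQ is below the tier, at the tier's minimum quantity.
EOQ at £79.40 = 1246.5 (feasible in tier 1): TC = 69,700×£79.40 + (69,700/1246.5)×177 + (1246.5/2)×0.20×£79.40 = £5,553,974.44.
EOQ at £71.26 = 1315.8 < 1600, so use break Q=1600: TC = 69,700×£71.26 + (69,700/1600.0)×177 + (1600.0/2)×0.20×£71.26 = £4,985,934.16.
EOQ at £68.75 = 1339.6 < 1800, so use break Q=1800: TC = 69,700×£68.75 + (69,700/1800.0)×177 + (1800.0/2)×0.20×£68.75 = £4,811,103.83.
Lowest total cost among the candidates is at Q = 1800.0.

TC* ≈ £4,811,104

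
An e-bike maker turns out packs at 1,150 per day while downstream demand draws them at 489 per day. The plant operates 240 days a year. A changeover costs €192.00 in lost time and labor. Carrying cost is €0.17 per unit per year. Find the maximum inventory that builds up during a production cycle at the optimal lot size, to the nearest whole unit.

Annual demand D = 489 × 240 = 117,360.
Production build-up factor (1 − d/p) = 1 − 489/1,150 = 0.5748.
Q* = √(2DS / (H(1 − d/p))) = √(2 × 117,360 × 192 / (0.17 × 0.5748)).
= √(45,066,240 / 0.0977) ≈ 21475.802.
Maximum inventory = Q*(1 − d/p) = 21475.802 × 0.5748 ≈ 12343.918.

I_max ≈ 12,344 packs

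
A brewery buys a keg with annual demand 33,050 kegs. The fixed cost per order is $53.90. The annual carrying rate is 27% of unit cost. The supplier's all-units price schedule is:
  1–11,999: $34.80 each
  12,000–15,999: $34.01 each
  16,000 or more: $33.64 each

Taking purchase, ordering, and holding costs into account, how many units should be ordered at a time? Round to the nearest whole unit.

Holding cost per unit per year at price C is H = 0.27·C.
Candidates are each tier's EOQ (if it falls in that tier) and each price-break quantity.
EOQ at $34.80 = 615.8 (feasible in tier 1): TC = 33,050×$34.80 + (33,050/615.8)×53.9 + (615.8/2)×0.27×$34.80 = $1,155,925.84.
EOQ at $34.01 = 622.9 < 12000, so use break Q=12000: TC = 33,050×$34.01 + (33,050/12000.0)×53.9 + (12000.0/2)×0.27×$34.01 = $1,179,275.15.
EOQ at $33.64 = 626.3 < 16000, so use break Q=16000: TC = 33,050×$33.64 + (33,050/16000.0)×53.9 + (16000.0/2)×0.27×$33.64 = $1,184,575.74.
Lowest total cost is $1,155,925.84 at Q = 615.8.

Q* ≈ 616 kegs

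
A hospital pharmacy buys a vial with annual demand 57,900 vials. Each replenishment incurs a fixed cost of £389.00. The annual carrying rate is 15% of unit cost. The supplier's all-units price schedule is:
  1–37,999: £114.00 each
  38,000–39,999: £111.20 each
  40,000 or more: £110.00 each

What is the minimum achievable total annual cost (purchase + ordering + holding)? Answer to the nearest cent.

TC* ≈ £6,628,354.10

Holding cost per unit per year at price C is H = 0.15·C.
Candidates are each tier's EOQ (if it falls in that tier) and each price-break quantity.
EOQ at £114.00 = 1623.0 (feasible in tier 1): TC = 57,900×£114.00 + (57,900/1623.0)×389 + (1623.0/2)×0.15×£114.00 = £6,628,354.10.
EOQ at £111.20 = 1643.4 < 38000, so use break Q=38000: TC = 57,900×£111.20 + (57,900/38000.0)×389 + (38000.0/2)×0.15×£111.20 = £6,755,992.71.
EOQ at £110.00 = 1652.3 < 40000, so use break Q=40000: TC = 57,900×£110.00 + (57,900/40000.0)×389 + (40000.0/2)×0.15×£110.00 = £6,699,563.08.
Lowest total cost among the candidates is at Q = 1623.0.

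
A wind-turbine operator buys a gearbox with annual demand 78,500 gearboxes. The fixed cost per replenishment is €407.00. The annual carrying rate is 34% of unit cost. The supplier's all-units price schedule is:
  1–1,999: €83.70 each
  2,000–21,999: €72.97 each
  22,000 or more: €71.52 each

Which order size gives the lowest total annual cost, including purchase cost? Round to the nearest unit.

Q* ≈ 2,000 gearboxes

Holding cost per unit per year at price C is H = 0.34·C.
Evaluate total cost at each tier's feasible EOQ or, if the EOQ is below the tier, at the tier's minimum quantity.
EOQ at €83.70 = 1498.5 (feasible in tier 1): TC = 78,500×€83.70 + (78,500/1498.5)×407 + (1498.5/2)×0.34×€83.70 = €6,613,093.14.
EOQ at €72.97 = 1604.9 < 2000, so use break Q=2000: TC = 78,500×€72.97 + (78,500/2000.0)×407 + (2000.0/2)×0.34×€72.97 = €5,768,929.55.
EOQ at €71.52 = 1621.0 < 22000, so use break Q=22000: TC = 78,500×€71.52 + (78,500/22000.0)×407 + (22000.0/2)×0.34×€71.52 = €5,883,257.05.
Lowest total cost is €5,768,929.55 at Q = 2000.0.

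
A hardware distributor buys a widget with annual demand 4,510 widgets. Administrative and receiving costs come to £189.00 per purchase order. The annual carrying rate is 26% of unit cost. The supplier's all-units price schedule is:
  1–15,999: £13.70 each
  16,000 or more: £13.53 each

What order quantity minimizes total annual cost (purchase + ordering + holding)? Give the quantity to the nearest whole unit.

Holding cost per unit per year at price C is H = 0.26·C.
Candidates are each tier's EOQ (if it falls in that tier) and each price-break quantity.
EOQ at £13.70 = 691.8 (feasible in tier 1): TC = 4,510×£13.70 + (4,510/691.8)×189 + (691.8/2)×0.26×£13.70 = £64,251.23.
EOQ at £13.53 = 696.1 < 16000, so use break Q=16000: TC = 4,510×£13.53 + (4,510/16000.0)×189 + (16000.0/2)×0.26×£13.53 = £89,215.97.
Lowest total cost is £64,251.23 at Q = 691.8.

Q* ≈ 692 widgets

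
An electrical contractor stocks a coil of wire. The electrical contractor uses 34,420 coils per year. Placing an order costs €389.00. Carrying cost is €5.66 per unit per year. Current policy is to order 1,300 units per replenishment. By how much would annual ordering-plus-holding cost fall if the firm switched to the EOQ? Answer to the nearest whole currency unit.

EOQ = √(2DS/H) = √(2 × 34,420 × 389 / 5.66) ≈ 2175.14.
Cost at Q* = (D/Q*)S + (Q*/2)H = √(2DSH) ≈ €12,311.29.
Cost at Q = 1,300: (34,420/1,300)×389 + (1,300/2)×5.66 = €10,299.52 + €3,679.00 = €13,978.52.
Excess = €13,978.52 − €12,311.29 = €1,667.24.

Extra cost ≈ €1,667 per year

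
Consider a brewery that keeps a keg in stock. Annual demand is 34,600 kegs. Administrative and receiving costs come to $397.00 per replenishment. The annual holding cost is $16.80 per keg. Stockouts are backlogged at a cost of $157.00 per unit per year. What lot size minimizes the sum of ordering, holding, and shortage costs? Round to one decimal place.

With planned backorders, Q* = √(2DS/H) · √((H+B)/B).
√(2DS/H) = √(2 × 34,600 × 397 / 16.8) = 1278.774.
√((H+B)/B) = √((16.8+157)/157) = 1.0521.
Q* ≈ 1345.454.

Q* ≈ 1,345.5 kegs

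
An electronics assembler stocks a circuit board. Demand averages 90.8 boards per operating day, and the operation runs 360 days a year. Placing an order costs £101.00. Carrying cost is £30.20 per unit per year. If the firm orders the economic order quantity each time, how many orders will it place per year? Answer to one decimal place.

N ≈ 69.9 orders per year

Annual demand D = 90.8 × 360 = 32,688.
The optimal lot size = √(2DS/H) = √(2 × 32,688 × 101 / 30.2) ≈ 467.59.
Orders per year = D / Q* = 32,688 / 467.59 ≈ 69.907.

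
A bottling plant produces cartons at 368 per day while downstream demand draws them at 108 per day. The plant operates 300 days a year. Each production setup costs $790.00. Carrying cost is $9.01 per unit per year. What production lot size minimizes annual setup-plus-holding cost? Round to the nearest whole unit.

Q* ≈ 2,836 cartons

Annual demand D = 108 × 300 = 32,400.
Production build-up factor (1 − d/p) = 1 − 108/368 = 0.7065.
Q* = √(2DS / (H(1 − d/p))) = √(2 × 32,400 × 790 / (9.01 × 0.7065)).
= √(51,192,000 / 6.3658) ≈ 2835.802.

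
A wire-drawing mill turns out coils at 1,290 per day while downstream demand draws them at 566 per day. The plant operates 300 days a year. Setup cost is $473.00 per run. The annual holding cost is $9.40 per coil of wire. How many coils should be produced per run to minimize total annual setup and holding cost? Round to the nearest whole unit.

Q* ≈ 5,518 coils

Annual demand D = 566 × 300 = 169,800.
Production build-up factor (1 − d/p) = 1 − 566/1,290 = 0.5612.
Q* = √(2DS / (H(1 − d/p))) = √(2 × 169,800 × 473 / (9.4 × 0.5612)).
= √(160,630,800 / 5.2757) ≈ 5517.928.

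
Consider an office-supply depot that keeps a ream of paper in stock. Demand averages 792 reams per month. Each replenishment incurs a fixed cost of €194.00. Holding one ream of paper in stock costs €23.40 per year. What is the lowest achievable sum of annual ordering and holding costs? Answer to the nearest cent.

Annual demand D = 792 × 12 = 9,504.
Q* = √(2DS/H) = √(2 × 9,504 × 194 / 23.4) ≈ 396.97.
At Q*, ordering cost (D/Q*)S equals holding cost (Q*/2)H, each = √(DSH/2).
Minimum total = √(2DSH) = √(2 × 9,504 × 194 × 23.4) ≈ 9289.172.

TC* ≈ €9,289.17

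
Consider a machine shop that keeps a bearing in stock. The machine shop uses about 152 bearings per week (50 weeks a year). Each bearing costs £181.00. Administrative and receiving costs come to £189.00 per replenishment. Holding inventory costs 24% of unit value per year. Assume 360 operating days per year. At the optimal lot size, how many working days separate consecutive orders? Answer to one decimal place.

T ≈ 12.2 days

Annual demand D = 152 × 50 = 7,600.
Holding cost H = 0.24 × £181.00 = £43.4400 per unit per year.
The optimal lot size = √(2DS/H) = √(2 × 7,600 × 189 / 43.44) ≈ 257.16.
Cycle time = Q*/D × 360 = 257.16 / 7,600 × 360 ≈ 12.181 days.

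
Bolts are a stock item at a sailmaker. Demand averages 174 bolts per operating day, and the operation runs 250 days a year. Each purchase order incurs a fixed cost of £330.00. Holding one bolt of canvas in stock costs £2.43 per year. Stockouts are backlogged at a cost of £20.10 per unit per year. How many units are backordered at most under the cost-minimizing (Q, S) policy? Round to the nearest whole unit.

S* ≈ 393 bolts

Annual demand D = 174 × 250 = 43,500.
With planned backorders, Q* = √(2DS/H) · √((H+B)/B).
√(2DS/H) = √(2 × 43,500 × 330 / 2.43) = 3437.269.
√((H+B)/B) = √((2.43+20.1)/20.1) = 1.0587.
Q* ≈ 3639.117.
S* = Q* · H/(H+B) = 3639.117 × 2.43/22.53 ≈ 392.501.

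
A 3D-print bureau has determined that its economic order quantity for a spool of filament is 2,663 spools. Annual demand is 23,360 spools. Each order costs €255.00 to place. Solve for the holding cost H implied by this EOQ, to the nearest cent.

Squaring Q* = √(2DS/H) gives Q*² = 2DS/H.
From Q* = √(2DS/H): H = 2DS / Q*² = 2 × 23,360 × 255 / 2,663² = 1.6800.

H ≈ €1.68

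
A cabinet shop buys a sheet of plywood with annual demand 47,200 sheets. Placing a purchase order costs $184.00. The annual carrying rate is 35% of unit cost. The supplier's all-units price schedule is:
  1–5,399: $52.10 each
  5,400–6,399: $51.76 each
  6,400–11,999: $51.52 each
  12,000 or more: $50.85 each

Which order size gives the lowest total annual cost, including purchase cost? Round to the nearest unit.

Q* ≈ 976 sheets

Holding cost per unit per year at price C is H = 0.35·C.
For each price level, check whether its EOQ is feasible; otherwise the best quantity at that price is the breakpoint.
EOQ at $52.10 = 976.0 (feasible in tier 1): TC = 47,200×$52.10 + (47,200/976.0)×184 + (976.0/2)×0.35×$52.10 = $2,476,917.04.
EOQ at $51.76 = 979.2 < 5400, so use break Q=5400: TC = 47,200×$51.76 + (47,200/5400.0)×184 + (5400.0/2)×0.35×$51.76 = $2,493,593.50.
EOQ at $51.52 = 981.5 < 6400, so use break Q=6400: TC = 47,200×$51.52 + (47,200/6400.0)×184 + (6400.0/2)×0.35×$51.52 = $2,490,803.40.
EOQ at $50.85 = 987.9 < 12000, so use break Q=12000: TC = 47,200×$50.85 + (47,200/12000.0)×184 + (12000.0/2)×0.35×$50.85 = $2,507,628.73.
Lowest total cost is $2,476,917.04 at Q = 976.0.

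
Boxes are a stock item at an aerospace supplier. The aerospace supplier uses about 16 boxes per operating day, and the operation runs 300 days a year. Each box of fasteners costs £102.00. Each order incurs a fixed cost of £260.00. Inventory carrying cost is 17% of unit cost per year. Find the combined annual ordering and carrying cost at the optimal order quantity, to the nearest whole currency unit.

TC* ≈ £6,579

Annual demand D = 16 × 300 = 4,800.
Holding cost H = 0.17 × £102.00 = £17.3400 per unit per year.
EOQ = √(2DS/H) = √(2 × 4,800 × 260 / 17.34) ≈ 379.40.
At the optimum the two cost components are equal, so total cost = 2·(Q*/2)H = Q*·H.
Minimum total = √(2DSH) = √(2 × 4,800 × 260 × 17.34) ≈ 6578.802.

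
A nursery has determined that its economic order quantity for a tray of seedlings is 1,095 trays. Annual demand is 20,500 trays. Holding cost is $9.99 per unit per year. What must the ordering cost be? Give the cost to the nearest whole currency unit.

Squaring Q* = √(2DS/H) gives Q*² = 2DS/H.
From Q* = √(2DS/H): S = Q*²H / (2D) = 1,095² × 9.99 / (2 × 20,500) = 292.1527.

S ≈ $292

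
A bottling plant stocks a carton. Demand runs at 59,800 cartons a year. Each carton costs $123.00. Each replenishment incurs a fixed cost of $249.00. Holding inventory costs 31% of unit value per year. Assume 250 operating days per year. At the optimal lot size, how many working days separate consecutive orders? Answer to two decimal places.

T ≈ 3.69 days

Holding cost H = 0.31 × $123.00 = $38.1300 per unit per year.
Q* = √(2DS/H) = √(2 × 59,800 × 249 / 38.13) ≈ 883.75.
Cycle time = Q*/D × 250 = 883.75 / 59,800 × 250 ≈ 3.695 days.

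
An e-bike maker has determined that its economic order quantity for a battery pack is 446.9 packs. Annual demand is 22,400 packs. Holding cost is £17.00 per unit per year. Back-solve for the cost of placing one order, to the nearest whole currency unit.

S ≈ £76

The basic EOQ model gives Q* = √(2DS/H); rearrange for the unknown.
From Q* = √(2DS/H): S = Q*²H / (2D) = 446.9² × 17 / (2 × 22,400) = 75.7865.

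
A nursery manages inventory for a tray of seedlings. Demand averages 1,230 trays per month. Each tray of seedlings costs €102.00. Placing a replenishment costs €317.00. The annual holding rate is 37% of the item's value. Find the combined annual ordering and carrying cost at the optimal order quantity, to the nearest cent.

Annual demand D = 1,230 × 12 = 14,760.
Holding cost H = 0.37 × €102.00 = €37.7400 per unit per year.
Q* = √(2DS/H) = √(2 × 14,760 × 317 / 37.74) ≈ 497.95.
At Q*, ordering cost (D/Q*)S equals holding cost (Q*/2)H, each = √(DSH/2).
Minimum total = √(2DSH) = √(2 × 14,760 × 317 × 37.74) ≈ 18792.682.

TC* ≈ €18,792.68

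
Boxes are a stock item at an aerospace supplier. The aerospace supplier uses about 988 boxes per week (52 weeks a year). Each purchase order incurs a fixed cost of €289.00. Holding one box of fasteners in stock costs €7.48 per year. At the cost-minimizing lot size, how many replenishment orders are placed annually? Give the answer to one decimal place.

Annual demand D = 988 × 52 = 51,376.
Q* = √(2DS/H) = √(2 × 51,376 × 289 / 7.48) ≈ 1992.48.
Orders per year = D / Q* = 51,376 / 1992.48 ≈ 25.785.

N ≈ 25.8 orders per year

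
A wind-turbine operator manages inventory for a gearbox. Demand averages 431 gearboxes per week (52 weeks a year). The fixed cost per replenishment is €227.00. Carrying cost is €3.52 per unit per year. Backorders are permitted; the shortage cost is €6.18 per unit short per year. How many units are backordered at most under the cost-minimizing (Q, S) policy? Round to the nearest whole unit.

Annual demand D = 431 × 52 = 22,412.
With planned backorders, Q* = √(2DS/H) · √((H+B)/B).
√(2DS/H) = √(2 × 22,412 × 227 / 3.52) = 1700.188.
√((H+B)/B) = √((3.52+6.18)/6.18) = 1.2528.
Q* ≈ 2130.044.
S* = Q* · H/(H+B) = 2130.044 × 3.52/9.7 ≈ 772.964.

S* ≈ 773 gearboxes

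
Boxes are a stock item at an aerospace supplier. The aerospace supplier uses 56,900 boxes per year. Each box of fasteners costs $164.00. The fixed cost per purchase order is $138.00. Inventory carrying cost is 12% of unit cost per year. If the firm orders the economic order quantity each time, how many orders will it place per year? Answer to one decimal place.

N ≈ 63.7 orders per year

Holding cost H = 0.12 × $164.00 = $19.6800 per unit per year.
Q* = √(2DS/H) = √(2 × 56,900 × 138 / 19.68) ≈ 893.30.
Orders per year = D / Q* = 56,900 / 893.30 ≈ 63.696.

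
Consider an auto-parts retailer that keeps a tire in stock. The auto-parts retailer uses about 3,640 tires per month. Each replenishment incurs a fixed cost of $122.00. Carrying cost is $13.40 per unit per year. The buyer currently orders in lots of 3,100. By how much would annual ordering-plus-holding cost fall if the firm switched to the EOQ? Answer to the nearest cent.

Extra cost ≈ $10,538.45 per year

Annual demand D = 3,640 × 12 = 43,680.
EOQ = √(2DS/H) = √(2 × 43,680 × 122 / 13.4) ≈ 891.83.
Cost at Q* = (D/Q*)S + (Q*/2)H = √(2DSH) ≈ $11,950.57.
Cost at Q = 3,100: (43,680/3,100)×122 + (3,100/2)×13.4 = $1,719.02 + $20,770.00 = $22,489.02.
Excess = $22,489.02 − $11,950.57 = $10,538.45.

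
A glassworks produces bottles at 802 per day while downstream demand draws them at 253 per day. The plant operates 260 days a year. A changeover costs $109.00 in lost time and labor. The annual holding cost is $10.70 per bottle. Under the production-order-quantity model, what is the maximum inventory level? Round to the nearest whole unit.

I_max ≈ 958 bottles

Annual demand D = 253 × 260 = 65,780.
Production build-up factor (1 − d/p) = 1 − 253/802 = 0.6845.
Q* = √(2DS / (H(1 − d/p))) = √(2 × 65,780 × 109 / (10.7 × 0.6845)).
= √(14,340,040 / 7.3246) ≈ 1399.215.
Maximum inventory = Q*(1 − d/p) = 1399.215 × 0.6845 ≈ 957.816.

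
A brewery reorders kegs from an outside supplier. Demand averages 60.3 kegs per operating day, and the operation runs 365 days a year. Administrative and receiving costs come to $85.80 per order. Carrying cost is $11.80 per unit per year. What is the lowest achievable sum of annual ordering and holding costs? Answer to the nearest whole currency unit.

TC* ≈ $6,676

Annual demand D = 60.3 × 365 = 22,009.5.
Q* = √(2DS/H) = √(2 × 22,009.5 × 85.8 / 11.8) ≈ 565.75.
At Q*, ordering cost (D/Q*)S equals holding cost (Q*/2)H, each = √(DSH/2).
Minimum total = √(2DSH) = √(2 × 22,009.5 × 85.8 × 11.8) ≈ 6675.822.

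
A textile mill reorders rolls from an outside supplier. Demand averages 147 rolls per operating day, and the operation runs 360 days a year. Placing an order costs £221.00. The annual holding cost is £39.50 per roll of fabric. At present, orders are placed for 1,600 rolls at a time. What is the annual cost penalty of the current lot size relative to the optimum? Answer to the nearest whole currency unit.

Extra cost ≈ £8,513 per year

Annual demand D = 147 × 360 = 52,920.
EOQ = √(2DS/H) = √(2 × 52,920 × 221 / 39.5) ≈ 769.52.
Cost at Q* = (D/Q*)S + (Q*/2)H = √(2DSH) ≈ £30,396.22.
Cost at Q = 1,600: (52,920/1,600)×221 + (1,600/2)×39.5 = £7,309.58 + £31,600.00 = £38,909.57.
Excess = £38,909.57 − £30,396.22 = £8,513.35.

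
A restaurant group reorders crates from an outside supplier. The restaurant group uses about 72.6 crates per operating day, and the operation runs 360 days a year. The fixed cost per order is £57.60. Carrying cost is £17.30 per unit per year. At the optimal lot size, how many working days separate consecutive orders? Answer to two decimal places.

Annual demand D = 72.6 × 360 = 26,136.
Q* = √(2DS/H) = √(2 × 26,136 × 57.6 / 17.3) ≈ 417.18.
Cycle time = Q*/D × 360 = 417.18 / 26,136 × 360 ≈ 5.746 days.

T ≈ 5.75 days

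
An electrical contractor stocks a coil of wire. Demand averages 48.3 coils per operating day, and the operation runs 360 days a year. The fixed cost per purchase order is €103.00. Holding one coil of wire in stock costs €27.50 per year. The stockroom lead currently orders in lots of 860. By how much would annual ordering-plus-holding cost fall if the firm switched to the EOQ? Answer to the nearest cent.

Extra cost ≈ €3,982.65 per year

Annual demand D = 48.3 × 360 = 17,388.
EOQ = √(2DS/H) = √(2 × 17,388 × 103 / 27.5) ≈ 360.90.
Cost at Q* = (D/Q*)S + (Q*/2)H = √(2DSH) ≈ €9,924.87.
Cost at Q = 860: (17,388/860)×103 + (860/2)×27.5 = €2,082.52 + €11,825.00 = €13,907.52.
Excess = €13,907.52 − €9,924.87 = €3,982.65.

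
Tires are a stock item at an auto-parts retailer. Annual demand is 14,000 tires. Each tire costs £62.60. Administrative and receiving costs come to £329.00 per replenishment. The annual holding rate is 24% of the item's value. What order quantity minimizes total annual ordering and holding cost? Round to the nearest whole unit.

Holding cost H = 0.24 × £62.60 = £15.0240 per unit per year.
EOQ = √(2DS / H) = √(2 × 14,000 × 329 / 15.024).
= √(9,212,000 / 15.024) = √613,152.2897 ≈ 783.040.

Q* ≈ 783 tires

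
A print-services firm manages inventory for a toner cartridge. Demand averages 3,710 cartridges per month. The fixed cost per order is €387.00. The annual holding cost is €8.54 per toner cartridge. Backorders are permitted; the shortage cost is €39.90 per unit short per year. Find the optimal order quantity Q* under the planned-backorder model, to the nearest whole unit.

Annual demand D = 3,710 × 12 = 44,520.
With planned backorders, Q* = √(2DS/H) · √((H+B)/B).
√(2DS/H) = √(2 × 44,520 × 387 / 8.54) = 2008.719.
√((H+B)/B) = √((8.54+39.9)/39.9) = 1.1018.
Q* ≈ 2213.272.

Q* ≈ 2,213 cartridges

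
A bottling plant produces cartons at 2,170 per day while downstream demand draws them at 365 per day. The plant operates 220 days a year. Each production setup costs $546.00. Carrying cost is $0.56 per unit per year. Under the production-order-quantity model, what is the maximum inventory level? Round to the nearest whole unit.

I_max ≈ 11,413 cartons

Annual demand D = 365 × 220 = 80,300.
Production build-up factor (1 − d/p) = 1 − 365/2,170 = 0.8318.
Q* = √(2DS / (H(1 − d/p))) = √(2 × 80,300 × 546 / (0.56 × 0.8318)).
= √(87,687,600 / 0.4658) ≈ 13720.386.
Maximum inventory = Q*(1 − d/p) = 13720.386 × 0.8318 ≈ 11412.579.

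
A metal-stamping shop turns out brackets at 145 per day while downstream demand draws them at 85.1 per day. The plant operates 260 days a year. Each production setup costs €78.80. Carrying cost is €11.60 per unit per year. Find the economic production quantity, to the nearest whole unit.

Q* ≈ 853 brackets

Annual demand D = 85.1 × 260 = 22,126.
Production build-up factor (1 − d/p) = 1 − 85.1/145 = 0.4131.
Q* = √(2DS / (H(1 − d/p))) = √(2 × 22,126 × 78.8 / (11.6 × 0.4131)).
= √(3,487,057.6 / 4.792) ≈ 853.043.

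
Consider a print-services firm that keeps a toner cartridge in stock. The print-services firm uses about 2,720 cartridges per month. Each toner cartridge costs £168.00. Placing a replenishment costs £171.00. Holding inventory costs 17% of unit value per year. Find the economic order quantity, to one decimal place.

Annual demand D = 2,720 × 12 = 32,640.
Holding cost H = 0.17 × £168.00 = £28.5600 per unit per year.
EOQ = √(2DS / H) = √(2 × 32,640 × 171 / 28.56).
= √(11,162,880 / 28.56) = √390,857.1429 ≈ 625.186.

Q* ≈ 625.2 cartridges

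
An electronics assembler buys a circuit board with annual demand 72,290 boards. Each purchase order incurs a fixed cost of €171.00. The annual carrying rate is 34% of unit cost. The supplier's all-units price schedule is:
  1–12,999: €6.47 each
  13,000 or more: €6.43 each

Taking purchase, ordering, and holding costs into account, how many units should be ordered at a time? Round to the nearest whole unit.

Q* ≈ 3,352 boards

Holding cost per unit per year at price C is H = 0.34·C.
Evaluate total cost at each tier's feasible EOQ or, if the EOQ is below the tier, at the tier's minimum quantity.
EOQ at €6.47 = 3352.4 (feasible in tier 1): TC = 72,290×€6.47 + (72,290/3352.4)×171 + (3352.4/2)×0.34×€6.47 = €475,090.99.
EOQ at €6.43 = 3362.8 < 13000, so use break Q=13000: TC = 72,290×€6.43 + (72,290/13000.0)×171 + (13000.0/2)×0.34×€6.43 = €479,985.89.
Lowest total cost is €475,090.99 at Q = 3352.4.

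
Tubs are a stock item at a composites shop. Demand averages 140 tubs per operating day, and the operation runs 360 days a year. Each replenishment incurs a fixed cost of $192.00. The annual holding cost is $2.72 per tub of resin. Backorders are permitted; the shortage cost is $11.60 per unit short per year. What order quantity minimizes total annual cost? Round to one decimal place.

Q* ≈ 2,963.7 tubs

Annual demand D = 140 × 360 = 50,400.
With planned backorders, Q* = √(2DS/H) · √((H+B)/B).
√(2DS/H) = √(2 × 50,400 × 192 / 2.72) = 2667.451.
√((H+B)/B) = √((2.72+11.6)/11.6) = 1.1111.
Q* ≈ 2963.732.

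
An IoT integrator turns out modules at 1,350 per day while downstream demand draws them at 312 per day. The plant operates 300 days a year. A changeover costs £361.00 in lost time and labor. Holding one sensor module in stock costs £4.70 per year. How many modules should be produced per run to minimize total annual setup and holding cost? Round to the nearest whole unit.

Annual demand D = 312 × 300 = 93,600.
Production build-up factor (1 − d/p) = 1 − 312/1,350 = 0.7689.
Q* = √(2DS / (H(1 − d/p))) = √(2 × 93,600 × 361 / (4.7 × 0.7689)).
= √(67,579,200 / 3.6138) ≈ 4324.399.

Q* ≈ 4,324 modules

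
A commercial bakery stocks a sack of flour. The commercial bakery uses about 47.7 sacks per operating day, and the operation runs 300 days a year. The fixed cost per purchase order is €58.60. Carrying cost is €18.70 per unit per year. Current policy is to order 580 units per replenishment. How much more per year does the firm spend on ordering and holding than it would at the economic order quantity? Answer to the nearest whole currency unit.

Extra cost ≈ €1,269 per year

Annual demand D = 47.7 × 300 = 14,310.
EOQ = √(2DS/H) = √(2 × 14,310 × 58.6 / 18.7) ≈ 299.48.
Cost at Q* = (D/Q*)S + (Q*/2)H = √(2DSH) ≈ €5,600.21.
Cost at Q = 580: (14,310/580)×58.6 + (580/2)×18.7 = €1,445.80 + €5,423.00 = €6,868.80.
Excess = €6,868.80 − €5,600.21 = €1,268.59.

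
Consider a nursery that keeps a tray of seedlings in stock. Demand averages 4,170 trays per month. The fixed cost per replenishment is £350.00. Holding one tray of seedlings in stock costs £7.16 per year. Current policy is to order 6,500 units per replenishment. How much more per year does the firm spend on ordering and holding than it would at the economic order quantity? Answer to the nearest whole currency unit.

Annual demand D = 4,170 × 12 = 50,040.
EOQ = √(2DS/H) = √(2 × 50,040 × 350 / 7.16) ≈ 2211.83.
Cost at Q* = (D/Q*)S + (Q*/2)H = √(2DSH) ≈ £15,836.68.
Cost at Q = 6,500: (50,040/6,500)×350 + (6,500/2)×7.16 = £2,694.46 + £23,270.00 = £25,964.46.
Excess = £25,964.46 − £15,836.68 = £10,127.78.

Extra cost ≈ £10,128 per year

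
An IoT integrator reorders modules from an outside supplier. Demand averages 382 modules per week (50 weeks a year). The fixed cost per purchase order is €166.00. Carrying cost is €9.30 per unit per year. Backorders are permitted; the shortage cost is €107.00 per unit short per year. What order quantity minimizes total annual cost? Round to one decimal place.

Annual demand D = 382 × 50 = 19,100.
With planned backorders, Q* = √(2DS/H) · √((H+B)/B).
√(2DS/H) = √(2 × 19,100 × 166 / 9.3) = 825.742.
√((H+B)/B) = √((9.3+107)/107) = 1.0426.
Q* ≈ 860.879.

Q* ≈ 860.9 modules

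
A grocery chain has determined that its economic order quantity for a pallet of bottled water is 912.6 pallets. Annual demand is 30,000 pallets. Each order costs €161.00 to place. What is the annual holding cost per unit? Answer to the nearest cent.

H ≈ €11.60

Invert the EOQ relation Q*² = 2DS/H.
From Q* = √(2DS/H): H = 2DS / Q*² = 2 × 30,000 × 161 / 912.6² = 11.5989.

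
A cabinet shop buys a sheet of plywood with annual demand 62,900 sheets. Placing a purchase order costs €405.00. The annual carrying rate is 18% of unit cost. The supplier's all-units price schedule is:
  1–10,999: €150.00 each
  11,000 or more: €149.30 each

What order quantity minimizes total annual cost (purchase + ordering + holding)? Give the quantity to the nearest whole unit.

Q* ≈ 1,374 sheets

Holding cost per unit per year at price C is H = 0.18·C.
For each price level, check whether its EOQ is feasible; otherwise the best quantity at that price is the breakpoint.
EOQ at €150.00 = 1373.7 (feasible in tier 1): TC = 62,900×€150.00 + (62,900/1373.7)×405 + (1373.7/2)×0.18×€150.00 = €9,472,089.39.
EOQ at €149.30 = 1376.9 < 11000, so use break Q=11000: TC = 62,900×€149.30 + (62,900/11000.0)×405 + (11000.0/2)×0.18×€149.30 = €9,541,092.86.
Lowest total cost is €9,472,089.39 at Q = 1373.7.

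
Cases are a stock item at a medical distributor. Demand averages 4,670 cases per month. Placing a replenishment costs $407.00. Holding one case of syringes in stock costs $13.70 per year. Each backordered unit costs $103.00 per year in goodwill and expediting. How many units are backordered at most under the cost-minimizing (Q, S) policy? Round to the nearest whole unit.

S* ≈ 228 cases

Annual demand D = 4,670 × 12 = 56,040.
With planned backorders, Q* = √(2DS/H) · √((H+B)/B).
√(2DS/H) = √(2 × 56,040 × 407 / 13.7) = 1824.740.
√((H+B)/B) = √((13.7+103)/103) = 1.0644.
Q* ≈ 1942.307.
S* = Q* · H/(H+B) = 1942.307 × 13.7/116.7 ≈ 228.017.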